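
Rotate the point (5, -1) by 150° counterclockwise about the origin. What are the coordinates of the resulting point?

Rotation matrix for 150°: [[cos 150°, -sin 150°], [sin 150°, cos 150°]] ≈ [[-0.866025, -0.500000], [0.500000, -0.866025]]
[[-0.866025, -0.500000], [0.500000, -0.866025]] × [5, -1]ᵀ ≈ [-3.8301, 3.3660]ᵀ
Result: (-3.8301, 3.3660)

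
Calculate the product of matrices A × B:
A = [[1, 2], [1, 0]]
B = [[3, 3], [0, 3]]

Matrix multiplication:
C[0][0] = 1×3 + 2×0 = 3
C[0][1] = 1×3 + 2×3 = 9
C[1][0] = 1×3 + 0×0 = 3
C[1][1] = 1×3 + 0×3 = 3
Result: [[3, 9], [3, 3]]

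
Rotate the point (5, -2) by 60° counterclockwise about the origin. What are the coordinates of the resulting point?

Rotation matrix for 60°: [[cos 60°, -sin 60°], [sin 60°, cos 60°]] ≈ [[0.500000, -0.866025], [0.866025, 0.500000]]
[[0.500000, -0.866025], [0.866025, 0.500000]] × [5, -2]ᵀ ≈ [4.2321, 3.3301]ᵀ
Result: (4.2321, 3.3301)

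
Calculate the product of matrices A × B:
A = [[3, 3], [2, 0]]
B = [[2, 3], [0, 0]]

Matrix multiplication:
C[0][0] = 3×2 + 3×0 = 6
C[0][1] = 3×3 + 3×0 = 9
C[1][0] = 2×2 + 0×0 = 4
C[1][1] = 2×3 + 0×0 = 6
Result: [[6, 9], [4, 6]]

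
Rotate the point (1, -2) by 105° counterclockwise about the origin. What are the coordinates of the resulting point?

Rotation matrix for 105°: [[cos 105°, -sin 105°], [sin 105°, cos 105°]] ≈ [[-0.258819, -0.965926], [0.965926, -0.258819]]
[[-0.258819, -0.965926], [0.965926, -0.258819]] × [1, -2]ᵀ ≈ [1.6730, 1.4836]ᵀ
Result: (1.6730, 1.4836)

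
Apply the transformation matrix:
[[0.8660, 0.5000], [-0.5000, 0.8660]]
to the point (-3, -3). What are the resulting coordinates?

Matrix multiplication:
[[0.8660, 0.5000], [-0.5000, 0.8660]] × [-3, -3]ᵀ
= [(0.8660)(-3) + (0.5000)(-3), (-0.5000)(-3) + (0.8660)(-3)]ᵀ
= [-4.0980, -1.0980]ᵀ
Result: (-4.0980, -1.0980)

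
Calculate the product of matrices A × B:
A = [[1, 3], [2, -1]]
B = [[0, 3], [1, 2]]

Matrix multiplication:
C[0][0] = 1×0 + 3×1 = 3
C[0][1] = 1×3 + 3×2 = 9
C[1][0] = 2×0 + -1×1 = -1
C[1][1] = 2×3 + -1×2 = 4
Result: [[3, 9], [-1, 4]]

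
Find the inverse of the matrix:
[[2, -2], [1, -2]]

For [[a,b],[c,d]], inverse = (1/det)·[[d,-b],[-c,a]]
det = (2)(-2) - (-2)(1) = -4 - -2 = -2
Inverse = (1/-2)·[[-2, 2], [-1, 2]]
= [[1, -1], [1/2, -1]]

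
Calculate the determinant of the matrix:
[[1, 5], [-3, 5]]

For a 2×2 matrix [[a, b], [c, d]], det = ad - bc
det = (1)(5) - (5)(-3) = 5 - -15 = 20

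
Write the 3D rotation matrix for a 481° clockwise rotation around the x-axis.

Rotation matrix for clockwise 481° around x-axis:
A clockwise rotation by 481° is a counterclockwise rotation by -481°.
cos(-481°) = -0.5150, sin(-481°) = -0.8572
Result: [[1, 0, 0], [0, -0.5150, 0.8572], [0, -0.8572, -0.5150]]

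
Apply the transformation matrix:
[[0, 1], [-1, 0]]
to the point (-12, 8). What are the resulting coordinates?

Matrix multiplication:
[[0, 1], [-1, 0]] × [-12, 8]ᵀ
= [(0)(-12) + (1)(8), (-1)(-12) + (0)(8)]ᵀ
= [8, 12]ᵀ
Result: (8, 12)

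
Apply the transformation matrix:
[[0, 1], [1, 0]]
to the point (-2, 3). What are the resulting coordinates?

Matrix multiplication:
[[0, 1], [1, 0]] × [-2, 3]ᵀ
= [(0)(-2) + (1)(3), (1)(-2) + (0)(3)]ᵀ
= [3, -2]ᵀ
Result: (3, -2)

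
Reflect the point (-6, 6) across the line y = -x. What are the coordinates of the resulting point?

Reflection across line y = -x: (-6, 6) → (-6, 6)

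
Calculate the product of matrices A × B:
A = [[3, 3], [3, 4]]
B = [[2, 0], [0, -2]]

Matrix multiplication:
C[0][0] = 3×2 + 3×0 = 6
C[0][1] = 3×0 + 3×-2 = -6
C[1][0] = 3×2 + 4×0 = 6
C[1][1] = 3×0 + 4×-2 = -8
Result: [[6, -6], [6, -8]]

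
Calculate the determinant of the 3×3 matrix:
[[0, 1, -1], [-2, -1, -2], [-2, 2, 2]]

Expansion along first row:
det = 0·det([[-1,-2],[2,2]]) - 1·det([[-2,-2],[-2,2]]) + -1·det([[-2,-1],[-2,2]])
    = 0·(-1·2 - -2·2) - 1·(-2·2 - -2·-2) + -1·(-2·2 - -1·-2)
    = 0·2 - 1·-8 + -1·-6
    = 0 + 8 + 6 = 14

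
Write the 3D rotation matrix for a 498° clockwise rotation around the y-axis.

Rotation matrix for clockwise 498° around y-axis:
A clockwise rotation by 498° is a counterclockwise rotation by -498°.
cos(-498°) = -0.7431, sin(-498°) = -0.6691
Result: [[-0.7431, 0, -0.6691], [0, 1, 0], [0.6691, 0, -0.7431]]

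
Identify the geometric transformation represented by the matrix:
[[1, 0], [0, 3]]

This matrix represents: non-uniform scaling by sx = 1, sy = 3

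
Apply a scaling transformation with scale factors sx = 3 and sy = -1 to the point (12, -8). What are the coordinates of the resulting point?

Scaling matrix:
[[3, 0], [0, -1]]
Result: (12 × 3, -8 × -1) = (36, 8)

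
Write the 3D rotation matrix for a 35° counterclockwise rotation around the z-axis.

Rotation matrix for counterclockwise 35° around z-axis:
cos(35°) = 0.8192, sin(35°) = 0.5736
Result: [[0.8192, -0.5736, 0], [0.5736, 0.8192, 0], [0, 0, 1]]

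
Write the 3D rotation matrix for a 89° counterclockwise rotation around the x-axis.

Rotation matrix for counterclockwise 89° around x-axis:
cos(89°) = 0.0175, sin(89°) = 0.9998
Result: [[1, 0, 0], [0, 0.0175, -0.9998], [0, 0.9998, 0.0175]]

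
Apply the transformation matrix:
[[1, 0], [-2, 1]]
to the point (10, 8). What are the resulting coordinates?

Matrix multiplication:
[[1, 0], [-2, 1]] × [10, 8]ᵀ
= [(1)(10) + (0)(8), (-2)(10) + (1)(8)]ᵀ
= [10, -12]ᵀ
Result: (10, -12)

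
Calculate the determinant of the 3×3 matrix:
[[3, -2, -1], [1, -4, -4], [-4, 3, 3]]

Expansion along first row:
det = 3·det([[-4,-4],[3,3]]) - -2·det([[1,-4],[-4,3]]) + -1·det([[1,-4],[-4,3]])
    = 3·(-4·3 - -4·3) - -2·(1·3 - -4·-4) + -1·(1·3 - -4·-4)
    = 3·0 - -2·-13 + -1·-13
    = 0 + -26 + 13 = -13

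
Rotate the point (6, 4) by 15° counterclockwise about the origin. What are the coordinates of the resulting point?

Rotation matrix for 15°: [[cos 15°, -sin 15°], [sin 15°, cos 15°]] ≈ [[0.965926, -0.258819], [0.258819, 0.965926]]
[[0.965926, -0.258819], [0.258819, 0.965926]] × [6, 4]ᵀ ≈ [4.7603, 5.4166]ᵀ
Result: (4.7603, 5.4166)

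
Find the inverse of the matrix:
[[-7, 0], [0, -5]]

For [[a,b],[c,d]], inverse = (1/det)·[[d,-b],[-c,a]]
det = (-7)(-5) - (0)(0) = 35 - 0 = 35
Inverse = (1/35)·[[-5, 0], [0, -7]]
= [[-1/7, 0], [0, -1/5]]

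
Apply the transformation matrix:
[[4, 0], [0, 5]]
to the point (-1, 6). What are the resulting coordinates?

Matrix multiplication:
[[4, 0], [0, 5]] × [-1, 6]ᵀ
= [(4)(-1) + (0)(6), (0)(-1) + (5)(6)]ᵀ
= [-4, 30]ᵀ
Result: (-4, 30)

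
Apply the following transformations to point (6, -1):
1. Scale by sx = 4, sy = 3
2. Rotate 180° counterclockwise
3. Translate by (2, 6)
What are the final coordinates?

Step 1: Scale → (24, -3)
Step 2: Rotate 180° → (-24, 3)
Step 3: Translate → (-22, 9)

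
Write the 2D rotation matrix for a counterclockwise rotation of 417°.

Rotation matrix formula: [[cos θ, -sin θ], [sin θ, cos θ]]
For θ = 417°:
cos(417°) = 0.5446
sin(417°) = 0.8387
Result: [[0.5446, -0.8387], [0.8387, 0.5446]]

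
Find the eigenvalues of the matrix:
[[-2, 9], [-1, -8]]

Characteristic equation: det(A - λI) = 0
λ² - (trace)λ + (det) = 0
trace = -2 + -8 = -10, det = (-2)(-8) - (9)(-1) = 25
λ² - (-10)λ + (25) = 0
λ = (-10 ± √((-10)² - 4·(25))) / 2 = (-10 ± √0) / 2
Solving: λ = -5, -5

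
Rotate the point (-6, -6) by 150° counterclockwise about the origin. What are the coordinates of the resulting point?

Rotation matrix for 150°: [[cos 150°, -sin 150°], [sin 150°, cos 150°]] ≈ [[-0.866025, -0.500000], [0.500000, -0.866025]]
[[-0.866025, -0.500000], [0.500000, -0.866025]] × [-6, -6]ᵀ ≈ [8.1962, 2.1962]ᵀ
Result: (8.1962, 2.1962)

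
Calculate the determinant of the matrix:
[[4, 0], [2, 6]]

For a 2×2 matrix [[a, b], [c, d]], det = ad - bc
det = (4)(6) - (0)(2) = 24 - 0 = 24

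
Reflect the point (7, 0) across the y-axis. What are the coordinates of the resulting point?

Reflection across y-axis: (7, 0) → (-7, 0)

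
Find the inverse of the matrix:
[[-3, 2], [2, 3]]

For [[a,b],[c,d]], inverse = (1/det)·[[d,-b],[-c,a]]
det = (-3)(3) - (2)(2) = -9 - 4 = -13
Inverse = (1/-13)·[[3, -2], [-2, -3]]
= [[-3/13, 2/13], [2/13, 3/13]]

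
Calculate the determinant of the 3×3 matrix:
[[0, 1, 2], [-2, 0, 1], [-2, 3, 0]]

Expansion along first row:
det = 0·det([[0,1],[3,0]]) - 1·det([[-2,1],[-2,0]]) + 2·det([[-2,0],[-2,3]])
    = 0·(0·0 - 1·3) - 1·(-2·0 - 1·-2) + 2·(-2·3 - 0·-2)
    = 0·-3 - 1·2 + 2·-6
    = 0 + -2 + -12 = -14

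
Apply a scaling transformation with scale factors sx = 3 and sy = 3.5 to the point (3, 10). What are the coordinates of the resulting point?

Scaling matrix:
[[3, 0], [0, 3.50]]
Result: (3 × 3, 10 × 3.5) = (9, 35)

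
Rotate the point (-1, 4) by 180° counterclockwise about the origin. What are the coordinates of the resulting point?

Rotation matrix for 180°: [[cos 180°, -sin 180°], [sin 180°, cos 180°]] = [[-1, 0], [0, -1]]
[[-1, 0], [0, -1]] × [-1, 4]ᵀ = [1, -4]ᵀ
Result: (1, -4)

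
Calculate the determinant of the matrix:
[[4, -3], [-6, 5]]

For a 2×2 matrix [[a, b], [c, d]], det = ad - bc
det = (4)(5) - (-3)(-6) = 20 - 18 = 2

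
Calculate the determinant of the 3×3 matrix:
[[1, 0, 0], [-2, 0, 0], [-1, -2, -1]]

Expansion along first row:
det = 1·det([[0,0],[-2,-1]]) - 0·det([[-2,0],[-1,-1]]) + 0·det([[-2,0],[-1,-2]])
    = 1·(0·-1 - 0·-2) - 0·(-2·-1 - 0·-1) + 0·(-2·-2 - 0·-1)
    = 1·0 - 0·2 + 0·4
    = 0 + 0 + 0 = 0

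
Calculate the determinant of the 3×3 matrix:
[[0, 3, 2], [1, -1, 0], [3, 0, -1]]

Expansion along first row:
det = 0·det([[-1,0],[0,-1]]) - 3·det([[1,0],[3,-1]]) + 2·det([[1,-1],[3,0]])
    = 0·(-1·-1 - 0·0) - 3·(1·-1 - 0·3) + 2·(1·0 - -1·3)
    = 0·1 - 3·-1 + 2·3
    = 0 + 3 + 6 = 9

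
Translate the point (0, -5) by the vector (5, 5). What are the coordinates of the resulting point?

Translation by (5, 5) (homogeneous matrix [[1, 0, 5], [0, 1, 5], [0, 0, 1]]):
x' = 0 + 5 = 5
y' = -5 + 5 = 0
Result: (5, 0)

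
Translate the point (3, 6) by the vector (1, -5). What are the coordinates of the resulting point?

Translation by (1, -5) (homogeneous matrix [[1, 0, 1], [0, 1, -5], [0, 0, 1]]):
x' = 3 + 1 = 4
y' = 6 + -5 = 1
Result: (4, 1)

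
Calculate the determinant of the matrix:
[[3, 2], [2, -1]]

For a 2×2 matrix [[a, b], [c, d]], det = ad - bc
det = (3)(-1) - (2)(2) = -3 - 4 = -7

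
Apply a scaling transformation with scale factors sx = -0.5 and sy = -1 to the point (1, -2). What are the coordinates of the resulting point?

Scaling matrix:
[[-0.50, 0], [0, -1]]
Result: (1 × -0.5, -2 × -1) = (-0.5, 2)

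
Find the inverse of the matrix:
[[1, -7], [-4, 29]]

For [[a,b],[c,d]], inverse = (1/det)·[[d,-b],[-c,a]]
det = (1)(29) - (-7)(-4) = 29 - 28 = 1
Inverse = [[29, 7], [4, 1]]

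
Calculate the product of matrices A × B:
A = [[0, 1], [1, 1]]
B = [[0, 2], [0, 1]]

Matrix multiplication:
C[0][0] = 0×0 + 1×0 = 0
C[0][1] = 0×2 + 1×1 = 1
C[1][0] = 1×0 + 1×0 = 0
C[1][1] = 1×2 + 1×1 = 3
Result: [[0, 1], [0, 3]]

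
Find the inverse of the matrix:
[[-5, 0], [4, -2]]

For [[a,b],[c,d]], inverse = (1/det)·[[d,-b],[-c,a]]
det = (-5)(-2) - (0)(4) = 10 - 0 = 10
Inverse = (1/10)·[[-2, 0], [-4, -5]]
= [[-1/5, 0], [-2/5, -1/2]]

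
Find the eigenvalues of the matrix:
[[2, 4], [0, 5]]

Characteristic equation: det(A - λI) = 0
λ² - (trace)λ + (det) = 0
trace = 2 + 5 = 7, det = (2)(5) - (4)(0) = 10
λ² - (7)λ + (10) = 0
λ = (7 ± √((7)² - 4·(10))) / 2 = (7 ± √9) / 2
Solving: λ = 2, 5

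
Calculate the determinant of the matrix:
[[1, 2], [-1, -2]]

For a 2×2 matrix [[a, b], [c, d]], det = ad - bc
det = (1)(-2) - (2)(-1) = -2 - -2 = 0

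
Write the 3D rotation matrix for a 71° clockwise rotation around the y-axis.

Rotation matrix for clockwise 71° around y-axis:
A clockwise rotation by 71° is a counterclockwise rotation by -71°.
cos(-71°) = 0.3256, sin(-71°) = -0.9455
Result: [[0.3256, 0, -0.9455], [0, 1, 0], [0.9455, 0, 0.3256]]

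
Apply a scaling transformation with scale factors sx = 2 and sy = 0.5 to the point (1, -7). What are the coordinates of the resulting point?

Scaling matrix:
[[2, 0], [0, 0.50]]
Result: (1 × 2, -7 × 0.5) = (2, -3.5)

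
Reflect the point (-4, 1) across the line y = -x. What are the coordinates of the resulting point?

Reflection across line y = -x: (-4, 1) → (-1, 4)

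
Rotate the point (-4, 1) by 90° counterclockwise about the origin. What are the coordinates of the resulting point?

Rotation matrix for 90°: [[cos 90°, -sin 90°], [sin 90°, cos 90°]] = [[0, -1], [1, 0]]
[[0, -1], [1, 0]] × [-4, 1]ᵀ = [-1, -4]ᵀ
Result: (-1, -4)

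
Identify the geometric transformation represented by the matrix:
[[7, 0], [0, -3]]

This matrix represents: non-uniform scaling by sx = 7, sy = -3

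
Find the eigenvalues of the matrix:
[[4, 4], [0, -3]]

Characteristic equation: det(A - λI) = 0
λ² - (trace)λ + (det) = 0
trace = 4 + -3 = 1, det = (4)(-3) - (4)(0) = -12
λ² - (1)λ + (-12) = 0
λ = (1 ± √((1)² - 4·(-12))) / 2 = (1 ± √49) / 2
Solving: λ = -3, 4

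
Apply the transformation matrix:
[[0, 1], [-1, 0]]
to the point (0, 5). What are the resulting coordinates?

Matrix multiplication:
[[0, 1], [-1, 0]] × [0, 5]ᵀ
= [(0)(0) + (1)(5), (-1)(0) + (0)(5)]ᵀ
= [5, 0]ᵀ
Result: (5, 0)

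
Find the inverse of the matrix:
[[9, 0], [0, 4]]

For [[a,b],[c,d]], inverse = (1/det)·[[d,-b],[-c,a]]
det = (9)(4) - (0)(0) = 36 - 0 = 36
Inverse = (1/36)·[[4, 0], [0, 9]]
= [[1/9, 0], [0, 1/4]]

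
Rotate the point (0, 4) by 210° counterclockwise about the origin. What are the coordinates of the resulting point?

Rotation matrix for 210°: [[cos 210°, -sin 210°], [sin 210°, cos 210°]] ≈ [[-0.866025, 0.500000], [-0.500000, -0.866025]]
[[-0.866025, 0.500000], [-0.500000, -0.866025]] × [0, 4]ᵀ ≈ [2, -3.4641]ᵀ
Result: (2, -3.4641)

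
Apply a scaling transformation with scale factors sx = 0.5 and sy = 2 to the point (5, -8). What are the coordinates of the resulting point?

Scaling matrix:
[[0.50, 0], [0, 2]]
Result: (5 × 0.5, -8 × 2) = (2.5, -16)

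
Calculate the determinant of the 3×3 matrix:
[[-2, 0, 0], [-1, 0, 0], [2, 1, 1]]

Expansion along first row:
det = -2·det([[0,0],[1,1]]) - 0·det([[-1,0],[2,1]]) + 0·det([[-1,0],[2,1]])
    = -2·(0·1 - 0·1) - 0·(-1·1 - 0·2) + 0·(-1·1 - 0·2)
    = -2·0 - 0·-1 + 0·-1
    = 0 + 0 + 0 = 0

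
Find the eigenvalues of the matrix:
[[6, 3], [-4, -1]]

Characteristic equation: det(A - λI) = 0
λ² - (trace)λ + (det) = 0
trace = 6 + -1 = 5, det = (6)(-1) - (3)(-4) = 6
λ² - (5)λ + (6) = 0
λ = (5 ± √((5)² - 4·(6))) / 2 = (5 ± √1) / 2
Solving: λ = 2, 3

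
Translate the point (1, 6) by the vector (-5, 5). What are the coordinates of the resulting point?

Translation by (-5, 5) (homogeneous matrix [[1, 0, -5], [0, 1, 5], [0, 0, 1]]):
x' = 1 + -5 = -4
y' = 6 + 5 = 11
Result: (-4, 11)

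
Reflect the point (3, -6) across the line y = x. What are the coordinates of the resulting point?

Reflection across line y = x: (3, -6) → (-6, 3)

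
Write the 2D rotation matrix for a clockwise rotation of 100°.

Rotation matrix formula: [[cos θ, -sin θ], [sin θ, cos θ]]
A clockwise rotation by 100° is equivalent to a counterclockwise rotation by -100°.
For θ = -100°:
cos(-100°) = -0.1736
sin(-100°) = -0.9848
Result: [[-0.1736, 0.9848], [-0.9848, -0.1736]]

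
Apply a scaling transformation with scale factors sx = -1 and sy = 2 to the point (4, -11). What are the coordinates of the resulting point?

Scaling matrix:
[[-1, 0], [0, 2]]
Result: (4 × -1, -11 × 2) = (-4, -22)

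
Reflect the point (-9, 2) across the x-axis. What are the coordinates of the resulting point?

Reflection across x-axis: (-9, 2) → (-9, -2)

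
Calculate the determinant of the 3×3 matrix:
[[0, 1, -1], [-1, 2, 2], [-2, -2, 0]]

Expansion along first row:
det = 0·det([[2,2],[-2,0]]) - 1·det([[-1,2],[-2,0]]) + -1·det([[-1,2],[-2,-2]])
    = 0·(2·0 - 2·-2) - 1·(-1·0 - 2·-2) + -1·(-1·-2 - 2·-2)
    = 0·4 - 1·4 + -1·6
    = 0 + -4 + -6 = -10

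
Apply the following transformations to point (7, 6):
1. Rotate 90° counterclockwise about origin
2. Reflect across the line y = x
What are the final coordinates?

Step 1: Rotate 90° → (-6, 7)
Step 2: Reflect across line y = x → (7, -6)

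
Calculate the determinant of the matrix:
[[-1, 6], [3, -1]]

For a 2×2 matrix [[a, b], [c, d]], det = ad - bc
det = (-1)(-1) - (6)(3) = 1 - 18 = -17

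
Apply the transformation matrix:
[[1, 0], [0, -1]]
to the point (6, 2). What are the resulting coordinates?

Matrix multiplication:
[[1, 0], [0, -1]] × [6, 2]ᵀ
= [(1)(6) + (0)(2), (0)(6) + (-1)(2)]ᵀ
= [6, -2]ᵀ
Result: (6, -2)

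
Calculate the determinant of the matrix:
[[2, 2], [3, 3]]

For a 2×2 matrix [[a, b], [c, d]], det = ad - bc
det = (2)(3) - (2)(3) = 6 - 6 = 0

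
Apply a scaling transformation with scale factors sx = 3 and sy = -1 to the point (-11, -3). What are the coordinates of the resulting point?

Scaling matrix:
[[3, 0], [0, -1]]
Result: (-11 × 3, -3 × -1) = (-33, 3)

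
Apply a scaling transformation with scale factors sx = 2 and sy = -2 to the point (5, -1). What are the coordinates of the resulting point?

Scaling matrix:
[[2, 0], [0, -2]]
Result: (5 × 2, -1 × -2) = (10, 2)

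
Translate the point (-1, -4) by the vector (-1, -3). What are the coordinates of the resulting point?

Translation by (-1, -3) (homogeneous matrix [[1, 0, -1], [0, 1, -3], [0, 0, 1]]):
x' = -1 + -1 = -2
y' = -4 + -3 = -7
Result: (-2, -7)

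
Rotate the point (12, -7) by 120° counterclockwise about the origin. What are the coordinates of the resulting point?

Rotation matrix for 120°: [[cos 120°, -sin 120°], [sin 120°, cos 120°]] ≈ [[-0.500000, -0.866025], [0.866025, -0.500000]]
[[-0.500000, -0.866025], [0.866025, -0.500000]] × [12, -7]ᵀ ≈ [0.0622, 13.8923]ᵀ
Result: (0.0622, 13.8923)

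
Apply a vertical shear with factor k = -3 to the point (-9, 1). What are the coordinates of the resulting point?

Shear matrix for vertical shear with factor k = -3:
[[1, 0], [-3, 1]]
Result: (-9, 1) → (-9, 28)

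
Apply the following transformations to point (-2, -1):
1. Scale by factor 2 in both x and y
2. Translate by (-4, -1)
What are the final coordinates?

Step 1: Scale (-2, -1) by 2 → (-4, -2)
Step 2: Translate by (-4, -1) → (-8, -3)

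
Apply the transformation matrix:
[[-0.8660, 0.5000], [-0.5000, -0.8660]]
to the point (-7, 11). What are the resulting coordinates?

Matrix multiplication:
[[-0.8660, 0.5000], [-0.5000, -0.8660]] × [-7, 11]ᵀ
= [(-0.8660)(-7) + (0.5000)(11), (-0.5000)(-7) + (-0.8660)(11)]ᵀ
= [11.5620, -6.0260]ᵀ
Result: (11.5620, -6.0260)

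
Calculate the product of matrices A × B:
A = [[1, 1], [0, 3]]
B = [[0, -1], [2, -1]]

Matrix multiplication:
C[0][0] = 1×0 + 1×2 = 2
C[0][1] = 1×-1 + 1×-1 = -2
C[1][0] = 0×0 + 3×2 = 6
C[1][1] = 0×-1 + 3×-1 = -3
Result: [[2, -2], [6, -3]]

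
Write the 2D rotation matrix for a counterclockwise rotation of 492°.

Rotation matrix formula: [[cos θ, -sin θ], [sin θ, cos θ]]
For θ = 492°:
cos(492°) = -0.6691
sin(492°) = 0.7431
Result: [[-0.6691, -0.7431], [0.7431, -0.6691]]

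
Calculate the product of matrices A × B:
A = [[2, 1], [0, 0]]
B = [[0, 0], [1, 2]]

Matrix multiplication:
C[0][0] = 2×0 + 1×1 = 1
C[0][1] = 2×0 + 1×2 = 2
C[1][0] = 0×0 + 0×1 = 0
C[1][1] = 0×0 + 0×2 = 0
Result: [[1, 2], [0, 0]]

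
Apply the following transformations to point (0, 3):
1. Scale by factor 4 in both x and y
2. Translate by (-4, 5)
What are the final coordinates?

Step 1: Scale (0, 3) by 4 → (0, 12)
Step 2: Translate by (-4, 5) → (-4, 17)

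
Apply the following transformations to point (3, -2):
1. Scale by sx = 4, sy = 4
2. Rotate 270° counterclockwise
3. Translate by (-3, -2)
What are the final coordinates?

Step 1: Scale → (12, -8)
Step 2: Rotate 270° → (-8, -12)
Step 3: Translate → (-11, -14)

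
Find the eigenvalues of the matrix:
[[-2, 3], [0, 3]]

Characteristic equation: det(A - λI) = 0
λ² - (trace)λ + (det) = 0
trace = -2 + 3 = 1, det = (-2)(3) - (3)(0) = -6
λ² - (1)λ + (-6) = 0
λ = (1 ± √((1)² - 4·(-6))) / 2 = (1 ± √25) / 2
Solving: λ = -2, 3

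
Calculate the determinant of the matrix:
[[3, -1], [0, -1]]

For a 2×2 matrix [[a, b], [c, d]], det = ad - bc
det = (3)(-1) - (-1)(0) = -3 - 0 = -3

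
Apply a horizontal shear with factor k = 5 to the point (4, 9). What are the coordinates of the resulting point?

Shear matrix for horizontal shear with factor k = 5:
[[1, 5], [0, 1]]
Result: (4, 9) → (49, 9)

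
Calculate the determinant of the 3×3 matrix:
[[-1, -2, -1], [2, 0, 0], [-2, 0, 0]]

Expansion along first row:
det = -1·det([[0,0],[0,0]]) - -2·det([[2,0],[-2,0]]) + -1·det([[2,0],[-2,0]])
    = -1·(0·0 - 0·0) - -2·(2·0 - 0·-2) + -1·(2·0 - 0·-2)
    = -1·0 - -2·0 + -1·0
    = 0 + 0 + 0 = 0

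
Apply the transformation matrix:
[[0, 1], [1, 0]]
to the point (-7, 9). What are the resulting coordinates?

Matrix multiplication:
[[0, 1], [1, 0]] × [-7, 9]ᵀ
= [(0)(-7) + (1)(9), (1)(-7) + (0)(9)]ᵀ
= [9, -7]ᵀ
Result: (9, -7)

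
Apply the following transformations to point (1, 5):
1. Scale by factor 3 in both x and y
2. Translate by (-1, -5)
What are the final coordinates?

Step 1: Scale (1, 5) by 3 → (3, 15)
Step 2: Translate by (-1, -5) → (2, 10)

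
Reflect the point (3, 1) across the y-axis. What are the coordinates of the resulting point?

Reflection across y-axis: (3, 1) → (-3, 1)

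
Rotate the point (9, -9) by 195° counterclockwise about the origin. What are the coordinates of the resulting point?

Rotation matrix for 195°: [[cos 195°, -sin 195°], [sin 195°, cos 195°]] ≈ [[-0.965926, 0.258819], [-0.258819, -0.965926]]
[[-0.965926, 0.258819], [-0.258819, -0.965926]] × [9, -9]ᵀ ≈ [-11.0227, 6.3640]ᵀ
Result: (-11.0227, 6.3640)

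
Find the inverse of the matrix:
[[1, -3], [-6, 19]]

For [[a,b],[c,d]], inverse = (1/det)·[[d,-b],[-c,a]]
det = (1)(19) - (-3)(-6) = 19 - 18 = 1
Inverse = [[19, 3], [6, 1]]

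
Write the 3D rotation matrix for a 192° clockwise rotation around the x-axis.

Rotation matrix for clockwise 192° around x-axis:
A clockwise rotation by 192° is a counterclockwise rotation by -192°.
cos(-192°) = -0.9781, sin(-192°) = 0.2079
Result: [[1, 0, 0], [0, -0.9781, -0.2079], [0, 0.2079, -0.9781]]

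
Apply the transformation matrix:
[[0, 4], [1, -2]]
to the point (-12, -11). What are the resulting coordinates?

Matrix multiplication:
[[0, 4], [1, -2]] × [-12, -11]ᵀ
= [(0)(-12) + (4)(-11), (1)(-12) + (-2)(-11)]ᵀ
= [-44, 10]ᵀ
Result: (-44, 10)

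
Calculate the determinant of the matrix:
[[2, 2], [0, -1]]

For a 2×2 matrix [[a, b], [c, d]], det = ad - bc
det = (2)(-1) - (2)(0) = -2 - 0 = -2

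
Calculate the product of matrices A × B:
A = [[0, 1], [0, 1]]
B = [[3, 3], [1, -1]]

Matrix multiplication:
C[0][0] = 0×3 + 1×1 = 1
C[0][1] = 0×3 + 1×-1 = -1
C[1][0] = 0×3 + 1×1 = 1
C[1][1] = 0×3 + 1×-1 = -1
Result: [[1, -1], [1, -1]]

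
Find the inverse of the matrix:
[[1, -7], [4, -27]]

For [[a,b],[c,d]], inverse = (1/det)·[[d,-b],[-c,a]]
det = (1)(-27) - (-7)(4) = -27 - -28 = 1
Inverse = [[-27, 7], [-4, 1]]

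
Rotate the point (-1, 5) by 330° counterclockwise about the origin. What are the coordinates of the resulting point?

Rotation matrix for 330°: [[cos 330°, -sin 330°], [sin 330°, cos 330°]] ≈ [[0.866025, 0.500000], [-0.500000, 0.866025]]
[[0.866025, 0.500000], [-0.500000, 0.866025]] × [-1, 5]ᵀ ≈ [1.6340, 4.8301]ᵀ
Result: (1.6340, 4.8301)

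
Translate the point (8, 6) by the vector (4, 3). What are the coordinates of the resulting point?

Translation by (4, 3) (homogeneous matrix [[1, 0, 4], [0, 1, 3], [0, 0, 1]]):
x' = 8 + 4 = 12
y' = 6 + 3 = 9
Result: (12, 9)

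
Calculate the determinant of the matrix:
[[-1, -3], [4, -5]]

For a 2×2 matrix [[a, b], [c, d]], det = ad - bc
det = (-1)(-5) - (-3)(4) = 5 - -12 = 17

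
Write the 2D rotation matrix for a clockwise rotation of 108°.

Rotation matrix formula: [[cos θ, -sin θ], [sin θ, cos θ]]
A clockwise rotation by 108° is equivalent to a counterclockwise rotation by -108°.
For θ = -108°:
cos(-108°) = -0.3090
sin(-108°) = -0.9511
Result: [[-0.3090, 0.9511], [-0.9511, -0.3090]]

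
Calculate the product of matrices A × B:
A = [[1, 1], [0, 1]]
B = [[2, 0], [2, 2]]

Matrix multiplication:
C[0][0] = 1×2 + 1×2 = 4
C[0][1] = 1×0 + 1×2 = 2
C[1][0] = 0×2 + 1×2 = 2
C[1][1] = 0×0 + 1×2 = 2
Result: [[4, 2], [2, 2]]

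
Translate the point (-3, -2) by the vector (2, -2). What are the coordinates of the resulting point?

Translation by (2, -2) (homogeneous matrix [[1, 0, 2], [0, 1, -2], [0, 0, 1]]):
x' = -3 + 2 = -1
y' = -2 + -2 = -4
Result: (-1, -4)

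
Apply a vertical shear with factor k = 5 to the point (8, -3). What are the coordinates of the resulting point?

Shear matrix for vertical shear with factor k = 5:
[[1, 0], [5, 1]]
Result: (8, -3) → (8, 37)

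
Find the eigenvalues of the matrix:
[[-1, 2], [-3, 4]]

Characteristic equation: det(A - λI) = 0
λ² - (trace)λ + (det) = 0
trace = -1 + 4 = 3, det = (-1)(4) - (2)(-3) = 2
λ² - (3)λ + (2) = 0
λ = (3 ± √((3)² - 4·(2))) / 2 = (3 ± √1) / 2
Solving: λ = 1, 2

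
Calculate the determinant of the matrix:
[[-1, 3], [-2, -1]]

For a 2×2 matrix [[a, b], [c, d]], det = ad - bc
det = (-1)(-1) - (3)(-2) = 1 - -6 = 7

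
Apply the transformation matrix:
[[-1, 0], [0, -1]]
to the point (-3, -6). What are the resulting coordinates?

Matrix multiplication:
[[-1, 0], [0, -1]] × [-3, -6]ᵀ
= [(-1)(-3) + (0)(-6), (0)(-3) + (-1)(-6)]ᵀ
= [3, 6]ᵀ
Result: (3, 6)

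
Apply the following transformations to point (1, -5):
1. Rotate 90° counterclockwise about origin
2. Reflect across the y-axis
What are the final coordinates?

Step 1: Rotate 90° → (5, 1)
Step 2: Reflect across y-axis → (-5, 1)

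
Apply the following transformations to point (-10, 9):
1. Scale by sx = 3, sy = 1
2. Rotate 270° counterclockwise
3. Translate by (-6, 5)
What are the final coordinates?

Step 1: Scale → (-30, 9)
Step 2: Rotate 270° → (9, 30)
Step 3: Translate → (3, 35)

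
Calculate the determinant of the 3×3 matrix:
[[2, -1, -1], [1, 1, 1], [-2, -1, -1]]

Expansion along first row:
det = 2·det([[1,1],[-1,-1]]) - -1·det([[1,1],[-2,-1]]) + -1·det([[1,1],[-2,-1]])
    = 2·(1·-1 - 1·-1) - -1·(1·-1 - 1·-2) + -1·(1·-1 - 1·-2)
    = 2·0 - -1·1 + -1·1
    = 0 + 1 + -1 = 0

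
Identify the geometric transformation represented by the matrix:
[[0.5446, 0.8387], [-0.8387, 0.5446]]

This matrix represents: rotation by 303° counterclockwise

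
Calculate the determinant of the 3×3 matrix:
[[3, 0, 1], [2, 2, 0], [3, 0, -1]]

Expansion along first row:
det = 3·det([[2,0],[0,-1]]) - 0·det([[2,0],[3,-1]]) + 1·det([[2,2],[3,0]])
    = 3·(2·-1 - 0·0) - 0·(2·-1 - 0·3) + 1·(2·0 - 2·3)
    = 3·-2 - 0·-2 + 1·-6
    = -6 + 0 + -6 = -12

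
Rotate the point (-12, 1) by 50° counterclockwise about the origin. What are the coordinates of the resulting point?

Rotation matrix for 50°: [[cos 50°, -sin 50°], [sin 50°, cos 50°]] ≈ [[0.642788, -0.766044], [0.766044, 0.642788]]
[[0.642788, -0.766044], [0.766044, 0.642788]] × [-12, 1]ᵀ ≈ [-8.4795, -8.5497]ᵀ
Result: (-8.4795, -8.5497)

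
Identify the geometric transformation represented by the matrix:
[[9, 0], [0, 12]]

This matrix represents: non-uniform scaling by sx = 9, sy = 12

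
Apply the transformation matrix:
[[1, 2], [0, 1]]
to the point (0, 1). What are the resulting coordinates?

Matrix multiplication:
[[1, 2], [0, 1]] × [0, 1]ᵀ
= [(1)(0) + (2)(1), (0)(0) + (1)(1)]ᵀ
= [2, 1]ᵀ
Result: (2, 1)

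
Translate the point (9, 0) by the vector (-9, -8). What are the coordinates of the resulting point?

Translation by (-9, -8) (homogeneous matrix [[1, 0, -9], [0, 1, -8], [0, 0, 1]]):
x' = 9 + -9 = 0
y' = 0 + -8 = -8
Result: (0, -8)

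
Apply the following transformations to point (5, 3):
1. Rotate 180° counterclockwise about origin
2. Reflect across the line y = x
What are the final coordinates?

Step 1: Rotate 180° → (-5, -3)
Step 2: Reflect across line y = x → (-3, -5)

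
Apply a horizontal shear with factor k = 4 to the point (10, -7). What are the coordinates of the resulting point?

Shear matrix for horizontal shear with factor k = 4:
[[1, 4], [0, 1]]
Result: (10, -7) → (-18, -7)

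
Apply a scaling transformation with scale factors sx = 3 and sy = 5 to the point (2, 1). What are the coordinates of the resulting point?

Scaling matrix:
[[3, 0], [0, 5]]
Result: (2 × 3, 1 × 5) = (6, 5)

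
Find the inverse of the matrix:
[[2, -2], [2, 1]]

For [[a,b],[c,d]], inverse = (1/det)·[[d,-b],[-c,a]]
det = (2)(1) - (-2)(2) = 2 - -4 = 6
Inverse = (1/6)·[[1, 2], [-2, 2]]
= [[1/6, 1/3], [-1/3, 1/3]]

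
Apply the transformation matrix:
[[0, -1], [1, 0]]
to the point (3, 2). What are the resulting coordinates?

Matrix multiplication:
[[0, -1], [1, 0]] × [3, 2]ᵀ
= [(0)(3) + (-1)(2), (1)(3) + (0)(2)]ᵀ
= [-2, 3]ᵀ
Result: (-2, 3)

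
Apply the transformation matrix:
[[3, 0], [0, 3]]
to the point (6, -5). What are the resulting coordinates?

Matrix multiplication:
[[3, 0], [0, 3]] × [6, -5]ᵀ
= [(3)(6) + (0)(-5), (0)(6) + (3)(-5)]ᵀ
= [18, -15]ᵀ
Result: (18, -15)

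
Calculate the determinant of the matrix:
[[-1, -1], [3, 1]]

For a 2×2 matrix [[a, b], [c, d]], det = ad - bc
det = (-1)(1) - (-1)(3) = -1 - -3 = 2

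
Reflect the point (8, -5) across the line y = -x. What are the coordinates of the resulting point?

Reflection across line y = -x: (8, -5) → (5, -8)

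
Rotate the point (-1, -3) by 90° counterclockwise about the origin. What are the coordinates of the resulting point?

Rotation matrix for 90°: [[cos 90°, -sin 90°], [sin 90°, cos 90°]] = [[0, -1], [1, 0]]
[[0, -1], [1, 0]] × [-1, -3]ᵀ = [3, -1]ᵀ
Result: (3, -1)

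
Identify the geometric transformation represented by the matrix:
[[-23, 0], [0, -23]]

This matrix represents: uniform scaling by factor -23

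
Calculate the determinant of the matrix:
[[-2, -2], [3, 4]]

For a 2×2 matrix [[a, b], [c, d]], det = ad - bc
det = (-2)(4) - (-2)(3) = -8 - -6 = -2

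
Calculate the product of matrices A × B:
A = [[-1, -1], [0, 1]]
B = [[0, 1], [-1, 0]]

Matrix multiplication:
C[0][0] = -1×0 + -1×-1 = 1
C[0][1] = -1×1 + -1×0 = -1
C[1][0] = 0×0 + 1×-1 = -1
C[1][1] = 0×1 + 1×0 = 0
Result: [[1, -1], [-1, 0]]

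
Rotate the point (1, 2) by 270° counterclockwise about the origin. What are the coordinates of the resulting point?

Rotation matrix for 270°: [[cos 270°, -sin 270°], [sin 270°, cos 270°]] = [[0, 1], [-1, 0]]
[[0, 1], [-1, 0]] × [1, 2]ᵀ = [2, -1]ᵀ
Result: (2, -1)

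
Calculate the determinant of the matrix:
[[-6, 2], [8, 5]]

For a 2×2 matrix [[a, b], [c, d]], det = ad - bc
det = (-6)(5) - (2)(8) = -30 - 16 = -46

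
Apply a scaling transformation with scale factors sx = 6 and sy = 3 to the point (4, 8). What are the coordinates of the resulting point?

Scaling matrix:
[[6, 0], [0, 3]]
Result: (4 × 6, 8 × 3) = (24, 24)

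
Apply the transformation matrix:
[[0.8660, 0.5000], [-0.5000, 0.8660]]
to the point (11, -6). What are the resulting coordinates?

Matrix multiplication:
[[0.8660, 0.5000], [-0.5000, 0.8660]] × [11, -6]ᵀ
= [(0.8660)(11) + (0.5000)(-6), (-0.5000)(11) + (0.8660)(-6)]ᵀ
= [6.5260, -10.6960]ᵀ
Result: (6.5260, -10.6960)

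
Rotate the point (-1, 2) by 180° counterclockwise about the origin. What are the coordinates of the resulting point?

Rotation matrix for 180°: [[cos 180°, -sin 180°], [sin 180°, cos 180°]] = [[-1, 0], [0, -1]]
[[-1, 0], [0, -1]] × [-1, 2]ᵀ = [1, -2]ᵀ
Result: (1, -2)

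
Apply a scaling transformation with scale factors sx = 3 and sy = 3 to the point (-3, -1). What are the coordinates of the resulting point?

Scaling matrix:
[[3, 0], [0, 3]]
Result: (-3 × 3, -1 × 3) = (-9, -3)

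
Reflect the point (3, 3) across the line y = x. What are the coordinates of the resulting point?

Reflection across line y = x: (3, 3) → (3, 3)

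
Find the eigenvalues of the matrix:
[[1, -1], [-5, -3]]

Characteristic equation: det(A - λI) = 0
λ² - (trace)λ + (det) = 0
trace = 1 + -3 = -2, det = (1)(-3) - (-1)(-5) = -8
λ² - (-2)λ + (-8) = 0
λ = (-2 ± √((-2)² - 4·(-8))) / 2 = (-2 ± √36) / 2
Solving: λ = -4, 2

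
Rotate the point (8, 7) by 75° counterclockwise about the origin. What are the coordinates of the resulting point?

Rotation matrix for 75°: [[cos 75°, -sin 75°], [sin 75°, cos 75°]] ≈ [[0.258819, -0.965926], [0.965926, 0.258819]]
[[0.258819, -0.965926], [0.965926, 0.258819]] × [8, 7]ᵀ ≈ [-4.6909, 9.5391]ᵀ
Result: (-4.6909, 9.5391)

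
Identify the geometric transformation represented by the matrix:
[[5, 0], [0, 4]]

This matrix represents: non-uniform scaling by sx = 5, sy = 4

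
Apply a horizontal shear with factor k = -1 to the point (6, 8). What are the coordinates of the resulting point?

Shear matrix for horizontal shear with factor k = -1:
[[1, -1], [0, 1]]
Result: (6, 8) → (-2, 8)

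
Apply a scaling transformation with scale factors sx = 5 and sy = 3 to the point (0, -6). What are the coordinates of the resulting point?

Scaling matrix:
[[5, 0], [0, 3]]
Result: (0 × 5, -6 × 3) = (0, -18)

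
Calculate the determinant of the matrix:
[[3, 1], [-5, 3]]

For a 2×2 matrix [[a, b], [c, d]], det = ad - bc
det = (3)(3) - (1)(-5) = 9 - -5 = 14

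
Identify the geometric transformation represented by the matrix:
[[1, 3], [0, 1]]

This matrix represents: horizontal shear with factor 3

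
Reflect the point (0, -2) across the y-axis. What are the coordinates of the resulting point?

Reflection across y-axis: (0, -2) → (0, -2)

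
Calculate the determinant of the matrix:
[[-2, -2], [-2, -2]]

For a 2×2 matrix [[a, b], [c, d]], det = ad - bc
det = (-2)(-2) - (-2)(-2) = 4 - 4 = 0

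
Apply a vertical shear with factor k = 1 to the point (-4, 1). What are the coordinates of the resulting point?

Shear matrix for vertical shear with factor k = 1:
[[1, 0], [1, 1]]
Result: (-4, 1) → (-4, -3)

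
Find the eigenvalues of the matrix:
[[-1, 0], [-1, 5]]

Characteristic equation: det(A - λI) = 0
λ² - (trace)λ + (det) = 0
trace = -1 + 5 = 4, det = (-1)(5) - (0)(-1) = -5
λ² - (4)λ + (-5) = 0
λ = (4 ± √((4)² - 4·(-5))) / 2 = (4 ± √36) / 2
Solving: λ = -1, 5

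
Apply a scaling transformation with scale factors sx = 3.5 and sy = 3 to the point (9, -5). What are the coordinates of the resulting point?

Scaling matrix:
[[3.50, 0], [0, 3]]
Result: (9 × 3.5, -5 × 3) = (31.5, -15)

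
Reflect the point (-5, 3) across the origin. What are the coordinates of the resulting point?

Reflection across origin: (-5, 3) → (5, -3)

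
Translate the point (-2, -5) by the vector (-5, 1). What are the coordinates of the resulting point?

Translation by (-5, 1) (homogeneous matrix [[1, 0, -5], [0, 1, 1], [0, 0, 1]]):
x' = -2 + -5 = -7
y' = -5 + 1 = -4
Result: (-7, -4)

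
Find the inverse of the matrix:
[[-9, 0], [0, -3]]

For [[a,b],[c,d]], inverse = (1/det)·[[d,-b],[-c,a]]
det = (-9)(-3) - (0)(0) = 27 - 0 = 27
Inverse = (1/27)·[[-3, 0], [0, -9]]
= [[-1/9, 0], [0, -1/3]]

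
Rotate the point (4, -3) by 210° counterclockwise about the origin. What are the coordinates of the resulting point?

Rotation matrix for 210°: [[cos 210°, -sin 210°], [sin 210°, cos 210°]] ≈ [[-0.866025, 0.500000], [-0.500000, -0.866025]]
[[-0.866025, 0.500000], [-0.500000, -0.866025]] × [4, -3]ᵀ ≈ [-4.9641, 0.5981]ᵀ
Result: (-4.9641, 0.5981)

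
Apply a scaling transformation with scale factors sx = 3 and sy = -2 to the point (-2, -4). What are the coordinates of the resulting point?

Scaling matrix:
[[3, 0], [0, -2]]
Result: (-2 × 3, -4 × -2) = (-6, 8)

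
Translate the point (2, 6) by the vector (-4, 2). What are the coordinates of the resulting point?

Translation by (-4, 2) (homogeneous matrix [[1, 0, -4], [0, 1, 2], [0, 0, 1]]):
x' = 2 + -4 = -2
y' = 6 + 2 = 8
Result: (-2, 8)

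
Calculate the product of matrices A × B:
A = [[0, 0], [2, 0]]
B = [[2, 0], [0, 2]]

Matrix multiplication:
C[0][0] = 0×2 + 0×0 = 0
C[0][1] = 0×0 + 0×2 = 0
C[1][0] = 2×2 + 0×0 = 4
C[1][1] = 2×0 + 0×2 = 0
Result: [[0, 0], [4, 0]]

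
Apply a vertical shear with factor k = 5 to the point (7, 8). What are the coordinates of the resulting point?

Shear matrix for vertical shear with factor k = 5:
[[1, 0], [5, 1]]
Result: (7, 8) → (7, 43)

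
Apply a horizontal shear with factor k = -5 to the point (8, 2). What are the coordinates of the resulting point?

Shear matrix for horizontal shear with factor k = -5:
[[1, -5], [0, 1]]
Result: (8, 2) → (-2, 2)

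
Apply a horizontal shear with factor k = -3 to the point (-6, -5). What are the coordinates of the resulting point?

Shear matrix for horizontal shear with factor k = -3:
[[1, -3], [0, 1]]
Result: (-6, -5) → (9, -5)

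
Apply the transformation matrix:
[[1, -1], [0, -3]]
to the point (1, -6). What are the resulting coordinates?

Matrix multiplication:
[[1, -1], [0, -3]] × [1, -6]ᵀ
= [(1)(1) + (-1)(-6), (0)(1) + (-3)(-6)]ᵀ
= [7, 18]ᵀ
Result: (7, 18)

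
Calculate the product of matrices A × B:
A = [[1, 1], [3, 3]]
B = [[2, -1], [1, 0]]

Matrix multiplication:
C[0][0] = 1×2 + 1×1 = 3
C[0][1] = 1×-1 + 1×0 = -1
C[1][0] = 3×2 + 3×1 = 9
C[1][1] = 3×-1 + 3×0 = -3
Result: [[3, -1], [9, -3]]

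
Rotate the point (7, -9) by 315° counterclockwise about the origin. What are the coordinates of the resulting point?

Rotation matrix for 315°: [[cos 315°, -sin 315°], [sin 315°, cos 315°]] ≈ [[0.707107, 0.707107], [-0.707107, 0.707107]]
[[0.707107, 0.707107], [-0.707107, 0.707107]] × [7, -9]ᵀ ≈ [-1.4142, -11.3137]ᵀ
Result: (-1.4142, -11.3137)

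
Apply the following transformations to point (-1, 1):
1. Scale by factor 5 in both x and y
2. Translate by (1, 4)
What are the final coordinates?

Step 1: Scale (-1, 1) by 5 → (-5, 5)
Step 2: Translate by (1, 4) → (-4, 9)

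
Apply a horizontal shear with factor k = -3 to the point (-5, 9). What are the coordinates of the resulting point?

Shear matrix for horizontal shear with factor k = -3:
[[1, -3], [0, 1]]
Result: (-5, 9) → (-32, 9)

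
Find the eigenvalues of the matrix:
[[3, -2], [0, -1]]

Characteristic equation: det(A - λI) = 0
λ² - (trace)λ + (det) = 0
trace = 3 + -1 = 2, det = (3)(-1) - (-2)(0) = -3
λ² - (2)λ + (-3) = 0
λ = (2 ± √((2)² - 4·(-3))) / 2 = (2 ± √16) / 2
Solving: λ = -1, 3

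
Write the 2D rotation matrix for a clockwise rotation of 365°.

Rotation matrix formula: [[cos θ, -sin θ], [sin θ, cos θ]]
A clockwise rotation by 365° is equivalent to a counterclockwise rotation by -365°.
For θ = -365°:
cos(-365°) = 0.9962
sin(-365°) = -0.0872
Result: [[0.9962, 0.0872], [-0.0872, 0.9962]]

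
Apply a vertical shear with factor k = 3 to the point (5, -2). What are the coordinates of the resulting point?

Shear matrix for vertical shear with factor k = 3:
[[1, 0], [3, 1]]
Result: (5, -2) → (5, 13)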